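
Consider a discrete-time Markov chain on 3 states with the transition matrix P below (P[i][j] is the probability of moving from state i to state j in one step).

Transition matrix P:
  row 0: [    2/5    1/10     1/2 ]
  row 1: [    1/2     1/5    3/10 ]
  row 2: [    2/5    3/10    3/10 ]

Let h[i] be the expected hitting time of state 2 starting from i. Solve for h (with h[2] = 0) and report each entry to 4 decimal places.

First-step conditioning: h[2] = 0; for i ≠ 2, h[i] = 1 + Σ_k P[i][k]·h[k].
  h[0] = 1 + 2/5·h[0] + 1/10·h[1]
  h[1] = 1 + 1/2·h[0] + 1/5·h[1]
Solving the 2×2 linear system over states ≠ 2 gives exactly h = [90/43, 110/43, 0] (h[2] = 0 is the target).

h = [2.0930, 2.5581, 0.0000]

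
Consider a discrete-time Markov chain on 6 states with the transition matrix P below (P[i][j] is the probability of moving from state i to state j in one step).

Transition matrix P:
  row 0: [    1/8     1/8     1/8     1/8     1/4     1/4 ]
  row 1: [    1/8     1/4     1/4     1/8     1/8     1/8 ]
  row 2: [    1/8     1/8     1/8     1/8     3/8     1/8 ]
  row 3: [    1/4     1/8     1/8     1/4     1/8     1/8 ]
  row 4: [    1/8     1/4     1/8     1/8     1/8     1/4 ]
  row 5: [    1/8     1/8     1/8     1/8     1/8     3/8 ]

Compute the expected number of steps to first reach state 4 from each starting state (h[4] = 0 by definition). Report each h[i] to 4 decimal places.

First-step conditioning: h[4] = 0; for i ≠ 4, h[i] = 1 + Σ_k P[i][k]·h[k].
  h[0] = 1 + 1/8·h[0] + 1/8·h[1] + 1/8·h[2] + 1/8·h[3] + 1/4·h[5]
  h[1] = 1 + 1/8·h[0] + 1/4·h[1] + 1/4·h[2] + 1/8·h[3] + 1/8·h[5]
  h[2] = 1 + 1/8·h[0] + 1/8·h[1] + 1/8·h[2] + 1/8·h[3] + 1/8·h[5]
  h[3] = 1 + 1/4·h[0] + 1/8·h[1] + 1/8·h[2] + 1/4·h[3] + 1/8·h[5]
  h[5] = 1 + 1/8·h[0] + 1/8·h[1] + 1/8·h[2] + 1/8·h[3] + 3/8·h[5]
Solving the 5×5 linear system over states ≠ 4 gives exactly h = [49/10, 27/5, 21/5, 11/2, 0, 28/5] (h[4] = 0 is the target).

h = [4.9000, 5.4000, 4.2000, 5.5000, 0.0000, 5.6000]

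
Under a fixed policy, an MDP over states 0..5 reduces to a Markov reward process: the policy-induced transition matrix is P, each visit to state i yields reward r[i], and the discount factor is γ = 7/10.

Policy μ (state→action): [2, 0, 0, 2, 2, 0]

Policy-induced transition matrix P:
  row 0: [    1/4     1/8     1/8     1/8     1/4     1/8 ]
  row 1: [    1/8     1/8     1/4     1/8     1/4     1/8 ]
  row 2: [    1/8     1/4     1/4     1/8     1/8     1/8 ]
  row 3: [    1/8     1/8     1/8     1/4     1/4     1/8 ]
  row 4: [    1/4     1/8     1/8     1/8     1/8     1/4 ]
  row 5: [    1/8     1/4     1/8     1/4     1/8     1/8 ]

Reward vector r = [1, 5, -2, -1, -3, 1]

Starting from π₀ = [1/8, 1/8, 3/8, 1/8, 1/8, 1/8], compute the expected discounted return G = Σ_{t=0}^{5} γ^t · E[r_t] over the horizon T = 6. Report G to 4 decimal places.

G = -0.1456

t=0: π = [0.1250, 0.1250, 0.3750, 0.1250, 0.1250, 0.1250], E[r] = -0.3750, γ^t·E[r] = -0.375000, running G = -0.375000
t=1: π = [0.1563, 0.1875, 0.1875, 0.1563, 0.1719, 0.1406], E[r] = 0.1875, γ^t·E[r] = 0.131250, running G = -0.243750
t=2: π = [0.1660, 0.1660, 0.1719, 0.1621, 0.1875, 0.1465], E[r] = 0.0742, γ^t·E[r] = 0.036367, running G = -0.207383
t=3: π = [0.1692, 0.1648, 0.1672, 0.1636, 0.1868, 0.1484], E[r] = 0.0833, γ^t·E[r] = 0.028555, running G = -0.178827
t=4: π = [0.1695, 0.1645, 0.1665, 0.1640, 0.1872, 0.1483], E[r] = 0.0815, γ^t·E[r] = 0.019578, running G = -0.159249
t=5: π = [0.1696, 0.1644, 0.1664, 0.1640, 0.1872, 0.1484], E[r] = 0.0812, γ^t·E[r] = 0.013656, running G = -0.145593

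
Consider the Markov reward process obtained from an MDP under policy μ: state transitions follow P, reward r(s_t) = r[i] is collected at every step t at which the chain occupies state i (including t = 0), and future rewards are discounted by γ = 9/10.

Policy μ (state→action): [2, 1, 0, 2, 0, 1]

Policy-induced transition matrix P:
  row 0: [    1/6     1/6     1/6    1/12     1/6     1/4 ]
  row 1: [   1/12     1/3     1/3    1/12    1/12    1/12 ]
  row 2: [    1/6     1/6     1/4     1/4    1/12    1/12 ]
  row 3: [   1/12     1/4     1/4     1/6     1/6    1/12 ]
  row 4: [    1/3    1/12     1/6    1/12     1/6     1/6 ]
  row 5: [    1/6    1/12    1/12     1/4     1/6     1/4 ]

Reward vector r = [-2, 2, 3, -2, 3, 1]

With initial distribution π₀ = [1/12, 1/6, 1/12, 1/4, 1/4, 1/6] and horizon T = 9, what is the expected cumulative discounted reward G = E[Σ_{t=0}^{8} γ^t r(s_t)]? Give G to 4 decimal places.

t=0: π = [0.0833, 0.1667, 0.0833, 0.2500, 0.2500, 0.1667], E[r] = 0.8333, γ^t·E[r] = 0.833333, running G = 0.833333
t=1: π = [0.1736, 0.1806, 0.2083, 0.1458, 0.1458, 0.1458], E[r] = 0.9306, γ^t·E[r] = 0.837500, running G = 1.670833
t=2: π = [0.1638, 0.1846, 0.2141, 0.1545, 0.1343, 0.1487], E[r] = 0.9265, γ^t·E[r] = 0.750469, running G = 2.421302
t=3: π = [0.1608, 0.1867, 0.2158, 0.1567, 0.1334, 0.1466], E[r] = 0.9327, γ^t·E[r] = 0.679957, running G = 3.101259
t=4: π = [0.1603, 0.1875, 0.2166, 0.1568, 0.1331, 0.1457], E[r] = 0.9358, γ^t·E[r] = 0.613949, running G = 3.715209
t=5: π = [0.1602, 0.1877, 0.2169, 0.1568, 0.1330, 0.1454], E[r] = 0.9367, γ^t·E[r] = 0.553103, running G = 4.268312
t=6: π = [0.1601, 0.1878, 0.2170, 0.1568, 0.1329, 0.1453], E[r] = 0.9370, γ^t·E[r] = 0.497938, running G = 4.766249
t=7: π = [0.1601, 0.1878, 0.2170, 0.1568, 0.1329, 0.1453], E[r] = 0.9370, γ^t·E[r] = 0.448184, running G = 5.214433
t=8: π = [0.1601, 0.1879, 0.2170, 0.1568, 0.1329, 0.1453], E[r] = 0.9371, γ^t·E[r] = 0.403376, running G = 5.617809

G = 5.6178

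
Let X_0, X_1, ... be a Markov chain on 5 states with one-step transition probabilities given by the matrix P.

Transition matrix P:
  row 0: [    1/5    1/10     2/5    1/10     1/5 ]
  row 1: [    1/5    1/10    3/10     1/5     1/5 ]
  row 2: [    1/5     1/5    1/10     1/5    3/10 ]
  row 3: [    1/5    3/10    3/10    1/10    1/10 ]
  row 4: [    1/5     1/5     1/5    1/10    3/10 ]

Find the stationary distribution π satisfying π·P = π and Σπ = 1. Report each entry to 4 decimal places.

π = [0.2000, 0.1766, 0.2472, 0.1424, 0.2339]

Balance equations π_j = Σ_i π_i·P[i][j]:
  π_0 = 1/5·π_0 + 1/5·π_1 + 1/5·π_2 + 1/5·π_3 + 1/5·π_4
  π_1 = 1/10·π_0 + 1/10·π_1 + 1/5·π_2 + 3/10·π_3 + 1/5·π_4
  π_2 = 2/5·π_0 + 3/10·π_1 + 1/10·π_2 + 3/10·π_3 + 1/5·π_4
  π_3 = 1/10·π_0 + 1/5·π_1 + 1/5·π_2 + 1/10·π_3 + 1/10·π_4
  normalize: π_0 + π_1 + π_2 + π_3 + π_4 = 1
Solving the linear system gives exactly π = [1/5, 1048/5935, 1467/5935, 169/1187, 1388/5935].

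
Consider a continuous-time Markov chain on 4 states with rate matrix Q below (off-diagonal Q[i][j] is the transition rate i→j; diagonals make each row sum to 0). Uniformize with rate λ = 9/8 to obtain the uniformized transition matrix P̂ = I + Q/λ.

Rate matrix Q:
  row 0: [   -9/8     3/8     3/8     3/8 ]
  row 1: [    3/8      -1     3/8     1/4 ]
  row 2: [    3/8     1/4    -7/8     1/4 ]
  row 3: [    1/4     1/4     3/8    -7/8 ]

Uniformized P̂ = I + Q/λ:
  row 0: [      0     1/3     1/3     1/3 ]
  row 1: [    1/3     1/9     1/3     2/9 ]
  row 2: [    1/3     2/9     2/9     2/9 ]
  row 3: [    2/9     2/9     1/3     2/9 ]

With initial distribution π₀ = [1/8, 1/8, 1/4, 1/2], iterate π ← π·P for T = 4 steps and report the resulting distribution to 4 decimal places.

π = [0.2293, 0.2230, 0.3000, 0.2477]

t=0: π = [0.1250, 0.1250, 0.2500, 0.5000]
t=1: π = [0.2361, 0.2222, 0.3056, 0.2361]
t=2: π = [0.2284, 0.2238, 0.2994, 0.2485]
t=3: π = [0.2296, 0.2227, 0.3001, 0.2476]
t=4: π = [0.2293, 0.2230, 0.3000, 0.2477]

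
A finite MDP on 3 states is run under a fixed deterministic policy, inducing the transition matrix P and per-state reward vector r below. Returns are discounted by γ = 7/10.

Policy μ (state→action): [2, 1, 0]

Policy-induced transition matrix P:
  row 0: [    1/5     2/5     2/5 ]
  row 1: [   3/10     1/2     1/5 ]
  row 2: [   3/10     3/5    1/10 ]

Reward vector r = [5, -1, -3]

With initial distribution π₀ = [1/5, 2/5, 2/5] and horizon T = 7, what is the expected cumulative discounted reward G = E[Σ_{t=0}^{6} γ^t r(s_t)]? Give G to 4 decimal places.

G = -0.1743

t=0: π = [0.2000, 0.4000, 0.4000], E[r] = -0.6000, γ^t·E[r] = -0.600000, running G = -0.600000
t=1: π = [0.2800, 0.5200, 0.2000], E[r] = 0.2800, γ^t·E[r] = 0.196000, running G = -0.404000
t=2: π = [0.2720, 0.4920, 0.2360], E[r] = 0.1600, γ^t·E[r] = 0.078400, running G = -0.325600
t=3: π = [0.2728, 0.4964, 0.2308], E[r] = 0.1752, γ^t·E[r] = 0.060094, running G = -0.265506
t=4: π = [0.2727, 0.4958, 0.2315], E[r] = 0.1734, γ^t·E[r] = 0.041624, running G = -0.223883
t=5: π = [0.2727, 0.4959, 0.2314], E[r] = 0.1736, γ^t·E[r] = 0.029173, running G = -0.194710
t=6: π = [0.2727, 0.4959, 0.2314], E[r] = 0.1736, γ^t·E[r] = 0.020418, running G = -0.174292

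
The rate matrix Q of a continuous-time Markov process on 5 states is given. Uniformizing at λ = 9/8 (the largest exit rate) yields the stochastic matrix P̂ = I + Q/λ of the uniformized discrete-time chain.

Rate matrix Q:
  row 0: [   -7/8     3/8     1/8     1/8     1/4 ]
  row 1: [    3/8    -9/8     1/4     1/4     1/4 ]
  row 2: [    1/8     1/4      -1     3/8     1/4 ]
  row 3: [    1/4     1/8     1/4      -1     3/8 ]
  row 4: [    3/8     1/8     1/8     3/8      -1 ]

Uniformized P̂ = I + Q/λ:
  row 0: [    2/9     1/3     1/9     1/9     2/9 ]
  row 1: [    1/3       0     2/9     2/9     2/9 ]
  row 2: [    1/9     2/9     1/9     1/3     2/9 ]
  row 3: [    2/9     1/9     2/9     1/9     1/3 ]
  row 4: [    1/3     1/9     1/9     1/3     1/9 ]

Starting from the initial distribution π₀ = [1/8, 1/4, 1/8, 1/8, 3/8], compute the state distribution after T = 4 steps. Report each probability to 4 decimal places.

π = [0.2476, 0.1657, 0.1530, 0.2119, 0.2218]

t=0: π = [0.1250, 0.2500, 0.1250, 0.1250, 0.3750]
t=1: π = [0.2778, 0.1250, 0.1528, 0.2500, 0.1944]
t=2: π = [0.2407, 0.1759, 0.1528, 0.2022, 0.2284]
t=3: π = [0.2502, 0.1620, 0.1531, 0.2154, 0.2193]
t=4: π = [0.2476, 0.1657, 0.1530, 0.2119, 0.2218]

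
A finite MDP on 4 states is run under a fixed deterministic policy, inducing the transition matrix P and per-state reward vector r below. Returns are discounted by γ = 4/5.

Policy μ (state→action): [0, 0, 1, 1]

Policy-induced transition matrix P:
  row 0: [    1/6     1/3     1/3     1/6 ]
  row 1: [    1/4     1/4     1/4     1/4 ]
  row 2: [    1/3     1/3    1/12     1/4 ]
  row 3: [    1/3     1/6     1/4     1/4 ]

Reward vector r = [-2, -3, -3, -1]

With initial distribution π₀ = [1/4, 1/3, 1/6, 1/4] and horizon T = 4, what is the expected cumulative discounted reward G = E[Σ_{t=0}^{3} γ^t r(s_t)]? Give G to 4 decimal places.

G = -6.6959

t=0: π = [0.2500, 0.3333, 0.1667, 0.2500], E[r] = -2.2500, γ^t·E[r] = -2.250000, running G = -2.250000
t=1: π = [0.2639, 0.2639, 0.2431, 0.2292], E[r] = -2.2778, γ^t·E[r] = -1.822222, running G = -4.072222
t=2: π = [0.2674, 0.2731, 0.2315, 0.2280], E[r] = -2.2766, γ^t·E[r] = -1.457037, running G = -5.529259
t=3: π = [0.2660, 0.2726, 0.2337, 0.2277], E[r] = -2.2785, γ^t·E[r] = -1.166617, running G = -6.695877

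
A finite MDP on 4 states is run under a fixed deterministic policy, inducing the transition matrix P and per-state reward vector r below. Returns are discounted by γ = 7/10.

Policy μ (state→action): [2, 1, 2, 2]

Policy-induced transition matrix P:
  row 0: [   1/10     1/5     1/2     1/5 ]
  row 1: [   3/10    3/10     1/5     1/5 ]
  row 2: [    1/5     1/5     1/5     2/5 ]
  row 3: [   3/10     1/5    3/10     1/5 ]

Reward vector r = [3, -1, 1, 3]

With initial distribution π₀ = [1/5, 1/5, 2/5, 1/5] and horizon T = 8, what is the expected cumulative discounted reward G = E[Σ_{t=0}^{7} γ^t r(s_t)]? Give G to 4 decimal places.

G = 4.6882

t=0: π = [0.2000, 0.2000, 0.4000, 0.2000], E[r] = 1.4000, γ^t·E[r] = 1.400000, running G = 1.400000
t=1: π = [0.2200, 0.2200, 0.2800, 0.2800], E[r] = 1.5600, γ^t·E[r] = 1.092000, running G = 2.492000
t=2: π = [0.2280, 0.2220, 0.2940, 0.2560], E[r] = 1.5240, γ^t·E[r] = 0.746760, running G = 3.238760
t=3: π = [0.2250, 0.2222, 0.2940, 0.2588], E[r] = 1.5232, γ^t·E[r] = 0.522458, running G = 3.761218
t=4: π = [0.2256, 0.2222, 0.2934, 0.2588], E[r] = 1.5244, γ^t·E[r] = 0.365999, running G = 4.127216
t=5: π = [0.2255, 0.2222, 0.2936, 0.2587], E[r] = 1.5240, γ^t·E[r] = 0.256137, running G = 4.383354
t=6: π = [0.2255, 0.2222, 0.2935, 0.2587], E[r] = 1.5241, γ^t·E[r] = 0.179303, running G = 4.562657
t=7: π = [0.2255, 0.2222, 0.2935, 0.2587], E[r] = 1.5240, γ^t·E[r] = 0.125512, running G = 4.688169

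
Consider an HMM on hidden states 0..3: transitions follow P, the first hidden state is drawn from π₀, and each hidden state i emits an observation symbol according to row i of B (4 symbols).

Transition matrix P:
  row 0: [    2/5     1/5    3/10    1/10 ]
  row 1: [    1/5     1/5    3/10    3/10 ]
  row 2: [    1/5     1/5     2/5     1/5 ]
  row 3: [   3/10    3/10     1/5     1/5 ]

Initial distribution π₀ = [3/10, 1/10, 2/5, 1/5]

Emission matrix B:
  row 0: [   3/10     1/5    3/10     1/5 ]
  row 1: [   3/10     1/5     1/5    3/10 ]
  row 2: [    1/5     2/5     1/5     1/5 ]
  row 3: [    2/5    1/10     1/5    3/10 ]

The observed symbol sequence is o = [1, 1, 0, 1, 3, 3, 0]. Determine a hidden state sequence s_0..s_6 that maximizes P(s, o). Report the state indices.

t=0: δ = [6.000e-02, 2.000e-02, 1.600e-01, 2.000e-02]  (obs o_0=1)
t=1: δ = [6.400e-03, 6.400e-03, 2.560e-02, 3.200e-03]  ψ = [2, 2, 2, 2]  (obs o_1=1)
t=2: δ = [1.536e-03, 1.536e-03, 2.048e-03, 2.048e-03]  ψ = [2, 2, 2, 2]  (obs o_2=0)
t=3: δ = [1.229e-04, 1.229e-04, 3.277e-04, 4.608e-05]  ψ = [0, 3, 2, 1]  (obs o_3=1)
t=4: δ = [1.311e-05, 1.966e-05, 2.621e-05, 1.966e-05]  ψ = [2, 2, 2, 2]  (obs o_4=3)
t=5: δ = [1.180e-06, 1.769e-06, 2.097e-06, 1.769e-06]  ψ = [3, 3, 2, 1]  (obs o_5=3)
t=6: δ = [1.593e-07, 1.593e-07, 1.678e-07, 2.123e-07]  ψ = [3, 3, 2, 1]  (obs o_6=0)
backtrack: best end state = 3; path = [2, 2, 2, 2, 3, 1, 3]

path = [2, 2, 2, 2, 3, 1, 3]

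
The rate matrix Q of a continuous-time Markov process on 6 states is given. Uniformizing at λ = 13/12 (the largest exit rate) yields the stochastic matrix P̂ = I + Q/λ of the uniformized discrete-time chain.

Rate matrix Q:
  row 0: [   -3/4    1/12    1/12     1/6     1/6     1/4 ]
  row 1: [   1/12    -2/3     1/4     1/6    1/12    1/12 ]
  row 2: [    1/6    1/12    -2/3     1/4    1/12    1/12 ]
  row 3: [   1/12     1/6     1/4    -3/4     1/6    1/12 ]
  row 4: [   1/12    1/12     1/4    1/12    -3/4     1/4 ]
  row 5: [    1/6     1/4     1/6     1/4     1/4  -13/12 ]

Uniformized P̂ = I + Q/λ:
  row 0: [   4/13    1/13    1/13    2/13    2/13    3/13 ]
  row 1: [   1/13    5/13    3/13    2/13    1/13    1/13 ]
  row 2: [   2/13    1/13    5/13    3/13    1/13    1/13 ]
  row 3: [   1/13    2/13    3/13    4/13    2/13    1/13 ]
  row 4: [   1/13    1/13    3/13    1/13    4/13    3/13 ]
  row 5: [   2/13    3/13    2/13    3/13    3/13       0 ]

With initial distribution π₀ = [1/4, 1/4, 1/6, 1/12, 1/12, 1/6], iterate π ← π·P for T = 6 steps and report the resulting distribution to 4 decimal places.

t=0: π = [0.2500, 0.2500, 0.1667, 0.0833, 0.0833, 0.1667]
t=1: π = [0.1603, 0.1859, 0.2051, 0.1859, 0.1474, 0.1154]
t=2: π = [0.1386, 0.1662, 0.2288, 0.1958, 0.1553, 0.1154]
t=3: π = [0.1354, 0.1609, 0.2358, 0.1985, 0.1562, 0.1133]
t=4: π = [0.1350, 0.1591, 0.2375, 0.1992, 0.1561, 0.1131]
t=5: π = [0.1350, 0.1586, 0.2378, 0.1995, 0.1560, 0.1130]
t=6: π = [0.1351, 0.1585, 0.2379, 0.1995, 0.1561, 0.1130]

π = [0.1351, 0.1585, 0.2379, 0.1995, 0.1561, 0.1130]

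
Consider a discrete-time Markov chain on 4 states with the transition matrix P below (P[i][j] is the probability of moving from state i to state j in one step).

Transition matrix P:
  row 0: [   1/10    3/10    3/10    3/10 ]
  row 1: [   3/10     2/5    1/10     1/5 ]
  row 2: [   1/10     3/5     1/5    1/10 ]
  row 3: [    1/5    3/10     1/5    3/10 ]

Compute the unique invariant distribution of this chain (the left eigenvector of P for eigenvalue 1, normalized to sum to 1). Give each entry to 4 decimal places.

Balance equations π_j = Σ_i π_i·P[i][j]:
  π_0 = 1/10·π_0 + 3/10·π_1 + 1/10·π_2 + 1/5·π_3
  π_1 = 3/10·π_0 + 2/5·π_1 + 3/5·π_2 + 3/10·π_3
  π_2 = 3/10·π_0 + 1/10·π_1 + 1/5·π_2 + 1/5·π_3
  normalize: π_0 + π_1 + π_2 + π_3 = 1
Solving the linear system gives exactly π = [69/343, 135/343, 62/343, 11/49].

π = [0.2012, 0.3936, 0.1808, 0.2245]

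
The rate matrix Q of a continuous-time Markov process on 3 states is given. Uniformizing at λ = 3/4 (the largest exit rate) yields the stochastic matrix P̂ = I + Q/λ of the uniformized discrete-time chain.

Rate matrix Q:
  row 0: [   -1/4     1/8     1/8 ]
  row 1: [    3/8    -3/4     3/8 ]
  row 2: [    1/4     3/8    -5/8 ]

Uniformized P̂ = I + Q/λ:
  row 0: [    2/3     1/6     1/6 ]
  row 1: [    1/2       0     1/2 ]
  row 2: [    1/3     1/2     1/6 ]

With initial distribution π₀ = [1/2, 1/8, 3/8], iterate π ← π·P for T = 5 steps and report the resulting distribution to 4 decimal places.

t=0: π = [0.5000, 0.1250, 0.3750]
t=1: π = [0.5208, 0.2708, 0.2083]
t=2: π = [0.5521, 0.1910, 0.2569]
t=3: π = [0.5492, 0.2205, 0.2303]
t=4: π = [0.5531, 0.2067, 0.2402]
t=5: π = [0.5522, 0.2123, 0.2356]

π = [0.5522, 0.2123, 0.2356]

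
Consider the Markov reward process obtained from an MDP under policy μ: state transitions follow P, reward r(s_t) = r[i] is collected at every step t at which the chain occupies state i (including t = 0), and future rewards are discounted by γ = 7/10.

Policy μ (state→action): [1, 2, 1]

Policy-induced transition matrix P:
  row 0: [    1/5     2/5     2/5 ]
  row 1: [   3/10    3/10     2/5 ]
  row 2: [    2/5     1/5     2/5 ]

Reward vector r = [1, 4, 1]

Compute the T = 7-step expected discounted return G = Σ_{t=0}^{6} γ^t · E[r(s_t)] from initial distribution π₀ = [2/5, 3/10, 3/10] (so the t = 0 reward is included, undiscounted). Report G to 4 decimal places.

t=0: π = [0.4000, 0.3000, 0.3000], E[r] = 1.9000, γ^t·E[r] = 1.900000, running G = 1.900000
t=1: π = [0.2900, 0.3100, 0.4000], E[r] = 1.9300, γ^t·E[r] = 1.351000, running G = 3.251000
t=2: π = [0.3110, 0.2890, 0.4000], E[r] = 1.8670, γ^t·E[r] = 0.914830, running G = 4.165830
t=3: π = [0.3089, 0.2911, 0.4000], E[r] = 1.8733, γ^t·E[r] = 0.642542, running G = 4.808372
t=4: π = [0.3091, 0.2909, 0.4000], E[r] = 1.8727, γ^t·E[r] = 0.449628, running G = 5.258000
t=5: π = [0.3091, 0.2909, 0.4000], E[r] = 1.8727, γ^t·E[r] = 0.314750, running G = 5.572750
t=6: π = [0.3091, 0.2909, 0.4000], E[r] = 1.8727, γ^t·E[r] = 0.220324, running G = 5.793075

G = 5.7931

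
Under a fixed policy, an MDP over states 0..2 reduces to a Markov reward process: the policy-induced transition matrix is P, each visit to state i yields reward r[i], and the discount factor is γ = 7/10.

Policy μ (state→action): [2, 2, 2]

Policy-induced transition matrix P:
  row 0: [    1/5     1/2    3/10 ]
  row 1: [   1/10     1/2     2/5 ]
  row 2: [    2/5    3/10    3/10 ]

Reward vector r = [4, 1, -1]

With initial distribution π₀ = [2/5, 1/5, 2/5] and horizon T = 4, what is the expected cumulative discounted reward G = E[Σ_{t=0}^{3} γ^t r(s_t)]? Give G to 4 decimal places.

t=0: π = [0.4000, 0.2000, 0.4000], E[r] = 1.4000, γ^t·E[r] = 1.400000, running G = 1.400000
t=1: π = [0.2600, 0.4200, 0.3200], E[r] = 1.1400, γ^t·E[r] = 0.798000, running G = 2.198000
t=2: π = [0.2220, 0.4360, 0.3420], E[r] = 0.9820, γ^t·E[r] = 0.481180, running G = 2.679180
t=3: π = [0.2248, 0.4316, 0.3436], E[r] = 0.9872, γ^t·E[r] = 0.338610, running G = 3.017790

G = 3.0178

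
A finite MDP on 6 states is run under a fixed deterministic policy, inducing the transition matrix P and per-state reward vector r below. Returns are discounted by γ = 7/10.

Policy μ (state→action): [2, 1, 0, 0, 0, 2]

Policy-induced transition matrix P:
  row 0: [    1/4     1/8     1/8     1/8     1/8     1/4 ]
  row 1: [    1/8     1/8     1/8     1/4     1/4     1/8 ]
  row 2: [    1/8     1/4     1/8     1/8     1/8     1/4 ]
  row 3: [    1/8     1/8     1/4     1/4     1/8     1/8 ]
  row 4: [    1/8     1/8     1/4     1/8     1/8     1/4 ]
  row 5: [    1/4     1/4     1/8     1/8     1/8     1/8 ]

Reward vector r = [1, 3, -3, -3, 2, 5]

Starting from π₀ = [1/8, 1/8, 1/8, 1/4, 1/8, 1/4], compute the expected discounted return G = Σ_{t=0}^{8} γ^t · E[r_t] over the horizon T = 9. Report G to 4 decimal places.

t=0: π = [0.1250, 0.1250, 0.1250, 0.2500, 0.1250, 0.2500], E[r] = 0.8750, γ^t·E[r] = 0.875000, running G = 0.875000
t=1: π = [0.1719, 0.1719, 0.1719, 0.1719, 0.1406, 0.1719], E[r] = 0.7969, γ^t·E[r] = 0.557813, running G = 1.432813
t=2: π = [0.1680, 0.1680, 0.1641, 0.1680, 0.1465, 0.1855], E[r] = 0.8965, γ^t·E[r] = 0.439277, running G = 1.872090
t=3: π = [0.1692, 0.1687, 0.1643, 0.1670, 0.1460, 0.1848], E[r] = 0.8975, γ^t·E[r] = 0.307829, running G = 2.179919
t=4: π = [0.1693, 0.1686, 0.1641, 0.1670, 0.1461, 0.1849], E[r] = 0.8988, γ^t·E[r] = 0.215795, running G = 2.395714
t=5: π = [0.1693, 0.1686, 0.1641, 0.1670, 0.1461, 0.1849], E[r] = 0.8988, γ^t·E[r] = 0.151053, running G = 2.546767
t=6: π = [0.1693, 0.1686, 0.1641, 0.1669, 0.1461, 0.1849], E[r] = 0.8988, γ^t·E[r] = 0.105741, running G = 2.652508
t=7: π = [0.1693, 0.1686, 0.1641, 0.1669, 0.1461, 0.1849], E[r] = 0.8988, γ^t·E[r] = 0.074019, running G = 2.726527
t=8: π = [0.1693, 0.1686, 0.1641, 0.1669, 0.1461, 0.1849], E[r] = 0.8988, γ^t·E[r] = 0.051813, running G = 2.778340

G = 2.7783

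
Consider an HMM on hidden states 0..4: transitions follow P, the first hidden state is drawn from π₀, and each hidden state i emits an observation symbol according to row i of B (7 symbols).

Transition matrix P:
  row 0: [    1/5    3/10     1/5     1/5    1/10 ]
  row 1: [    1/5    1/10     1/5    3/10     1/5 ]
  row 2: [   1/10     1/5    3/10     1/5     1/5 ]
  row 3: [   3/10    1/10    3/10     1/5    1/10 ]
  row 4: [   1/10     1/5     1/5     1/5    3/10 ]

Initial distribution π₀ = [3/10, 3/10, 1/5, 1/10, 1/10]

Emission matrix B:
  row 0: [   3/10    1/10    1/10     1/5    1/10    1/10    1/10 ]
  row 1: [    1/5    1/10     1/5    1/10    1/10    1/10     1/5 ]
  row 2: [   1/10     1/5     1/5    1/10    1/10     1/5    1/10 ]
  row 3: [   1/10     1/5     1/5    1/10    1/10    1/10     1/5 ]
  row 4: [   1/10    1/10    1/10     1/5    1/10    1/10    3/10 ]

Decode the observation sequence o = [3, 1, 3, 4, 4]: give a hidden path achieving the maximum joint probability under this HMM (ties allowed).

path = [0, 3, 0, 1, 3]

t=0: δ = [6.000e-02, 3.000e-02, 2.000e-02, 1.000e-02, 2.000e-02]  (obs o_0=3)
t=1: δ = [1.200e-03, 1.800e-03, 2.400e-03, 2.400e-03, 6.000e-04]  ψ = [0, 0, 0, 0, 0]  (obs o_1=1)
t=2: δ = [1.440e-04, 4.800e-05, 7.200e-05, 5.400e-05, 9.600e-05]  ψ = [3, 2, 2, 1, 2]  (obs o_2=3)
t=3: δ = [2.880e-06, 4.320e-06, 2.880e-06, 2.880e-06, 2.880e-06]  ψ = [0, 0, 0, 0, 4]  (obs o_3=4)
t=4: δ = [8.640e-08, 8.640e-08, 8.640e-08, 1.296e-07, 8.640e-08]  ψ = [1, 0, 1, 1, 1]  (obs o_4=4)
backtrack: best end state = 3; path = [0, 3, 0, 1, 3]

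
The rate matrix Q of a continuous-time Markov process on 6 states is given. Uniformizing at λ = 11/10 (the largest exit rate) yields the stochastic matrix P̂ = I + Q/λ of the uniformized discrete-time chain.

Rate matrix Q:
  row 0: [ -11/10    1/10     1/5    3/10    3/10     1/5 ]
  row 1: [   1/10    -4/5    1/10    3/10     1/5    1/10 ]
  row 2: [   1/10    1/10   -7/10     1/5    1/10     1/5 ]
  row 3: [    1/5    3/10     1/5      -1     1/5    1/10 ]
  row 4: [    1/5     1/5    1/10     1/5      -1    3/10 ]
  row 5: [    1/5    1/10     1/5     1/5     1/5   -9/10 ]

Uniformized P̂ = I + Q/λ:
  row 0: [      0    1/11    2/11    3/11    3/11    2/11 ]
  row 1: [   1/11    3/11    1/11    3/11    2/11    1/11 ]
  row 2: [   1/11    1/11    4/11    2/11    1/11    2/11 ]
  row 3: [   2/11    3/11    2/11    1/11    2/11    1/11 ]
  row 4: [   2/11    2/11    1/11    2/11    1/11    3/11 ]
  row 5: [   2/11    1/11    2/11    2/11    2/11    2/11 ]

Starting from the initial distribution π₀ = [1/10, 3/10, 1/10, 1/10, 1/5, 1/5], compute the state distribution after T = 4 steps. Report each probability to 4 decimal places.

t=0: π = [0.1000, 0.3000, 0.1000, 0.1000, 0.2000, 0.2000]
t=1: π = [0.1273, 0.1818, 0.1545, 0.2091, 0.1636, 0.1636]
t=2: π = [0.1281, 0.1769, 0.1785, 0.1909, 0.1645, 0.1612]
t=3: π = [0.1262, 0.1727, 0.1832, 0.1922, 0.1623, 0.1633]
t=4: π = [0.1265, 0.1720, 0.1847, 0.1915, 0.1619, 0.1634]

π = [0.1265, 0.1720, 0.1847, 0.1915, 0.1619, 0.1634]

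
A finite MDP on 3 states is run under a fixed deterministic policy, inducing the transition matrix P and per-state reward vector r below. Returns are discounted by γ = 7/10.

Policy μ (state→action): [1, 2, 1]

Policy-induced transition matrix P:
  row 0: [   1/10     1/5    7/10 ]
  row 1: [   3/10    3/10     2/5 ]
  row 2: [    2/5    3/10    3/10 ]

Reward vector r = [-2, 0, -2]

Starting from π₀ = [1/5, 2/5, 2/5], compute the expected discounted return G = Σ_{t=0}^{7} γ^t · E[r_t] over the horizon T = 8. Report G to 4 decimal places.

G = -4.3093

t=0: π = [0.2000, 0.4000, 0.4000], E[r] = -1.2000, γ^t·E[r] = -1.200000, running G = -1.200000
t=1: π = [0.3000, 0.2800, 0.4200], E[r] = -1.4400, γ^t·E[r] = -1.008000, running G = -2.208000
t=2: π = [0.2820, 0.2700, 0.4480], E[r] = -1.4600, γ^t·E[r] = -0.715400, running G = -2.923400
t=3: π = [0.2884, 0.2718, 0.4398], E[r] = -1.4564, γ^t·E[r] = -0.499545, running G = -3.422945
t=4: π = [0.2863, 0.2712, 0.4425], E[r] = -1.4577, γ^t·E[r] = -0.349989, running G = -3.772934
t=5: π = [0.2870, 0.2714, 0.4416], E[r] = -1.4573, γ^t·E[r] = -0.244922, running G = -4.017856
t=6: π = [0.2868, 0.2713, 0.4419], E[r] = -1.4574, γ^t·E[r] = -0.171462, running G = -4.189317
t=7: π = [0.2868, 0.2713, 0.4418], E[r] = -1.4574, γ^t·E[r] = -0.120019, running G = -4.309337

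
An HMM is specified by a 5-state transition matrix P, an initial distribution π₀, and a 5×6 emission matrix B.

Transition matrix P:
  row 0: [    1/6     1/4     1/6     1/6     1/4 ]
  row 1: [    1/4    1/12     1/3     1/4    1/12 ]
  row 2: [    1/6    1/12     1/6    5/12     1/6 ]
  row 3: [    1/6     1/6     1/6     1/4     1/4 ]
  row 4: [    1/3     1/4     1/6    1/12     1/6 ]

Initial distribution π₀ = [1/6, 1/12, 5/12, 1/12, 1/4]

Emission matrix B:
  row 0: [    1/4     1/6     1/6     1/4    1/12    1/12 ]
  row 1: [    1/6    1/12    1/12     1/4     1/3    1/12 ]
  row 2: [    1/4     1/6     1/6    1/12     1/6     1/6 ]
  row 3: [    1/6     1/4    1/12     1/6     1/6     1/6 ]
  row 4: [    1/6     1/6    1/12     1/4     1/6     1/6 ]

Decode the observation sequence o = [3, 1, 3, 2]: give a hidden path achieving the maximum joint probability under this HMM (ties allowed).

path = [2, 3, 4, 0]

t=0: δ = [4.167e-02, 2.083e-02, 3.472e-02, 1.389e-02, 6.250e-02]  (obs o_0=3)
t=1: δ = [3.472e-03, 1.302e-03, 1.736e-03, 3.617e-03, 1.736e-03]  ψ = [4, 4, 4, 2, 0]  (obs o_1=1)
t=2: δ = [1.507e-04, 2.170e-04, 5.023e-05, 1.507e-04, 2.261e-04]  ψ = [3, 0, 3, 3, 3]  (obs o_2=3)
t=3: δ = [1.256e-05, 4.710e-06, 1.206e-05, 4.521e-06, 3.140e-06]  ψ = [4, 4, 1, 1, 0]  (obs o_3=2)
backtrack: best end state = 0; path = [2, 3, 4, 0]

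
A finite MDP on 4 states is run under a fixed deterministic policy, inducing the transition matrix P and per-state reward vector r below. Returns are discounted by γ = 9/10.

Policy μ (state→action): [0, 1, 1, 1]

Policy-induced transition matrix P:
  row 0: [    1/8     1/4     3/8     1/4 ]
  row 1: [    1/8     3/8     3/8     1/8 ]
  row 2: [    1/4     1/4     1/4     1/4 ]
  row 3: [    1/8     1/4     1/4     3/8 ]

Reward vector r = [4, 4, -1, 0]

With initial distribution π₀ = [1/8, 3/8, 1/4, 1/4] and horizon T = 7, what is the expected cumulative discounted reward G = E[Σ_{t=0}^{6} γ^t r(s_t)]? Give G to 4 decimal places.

t=0: π = [0.1250, 0.3750, 0.2500, 0.2500], E[r] = 1.7500, γ^t·E[r] = 1.750000, running G = 1.750000
t=1: π = [0.1563, 0.2969, 0.3125, 0.2344], E[r] = 1.5000, γ^t·E[r] = 1.350000, running G = 3.100000
t=2: π = [0.1641, 0.2871, 0.3066, 0.2422], E[r] = 1.4980, γ^t·E[r] = 1.213418, running G = 4.313418
t=3: π = [0.1633, 0.2859, 0.3064, 0.2444], E[r] = 1.4905, γ^t·E[r] = 1.086559, running G = 5.399977
t=4: π = [0.1633, 0.2857, 0.3062, 0.2448], E[r] = 1.4900, γ^t·E[r] = 0.977583, running G = 6.377559
t=5: π = [0.1633, 0.2857, 0.3061, 0.2449], E[r] = 1.4898, γ^t·E[r] = 0.879721, running G = 7.257280
t=6: π = [0.1633, 0.2857, 0.3061, 0.2449], E[r] = 1.4898, γ^t·E[r] = 0.791741, running G = 8.049021

G = 8.0490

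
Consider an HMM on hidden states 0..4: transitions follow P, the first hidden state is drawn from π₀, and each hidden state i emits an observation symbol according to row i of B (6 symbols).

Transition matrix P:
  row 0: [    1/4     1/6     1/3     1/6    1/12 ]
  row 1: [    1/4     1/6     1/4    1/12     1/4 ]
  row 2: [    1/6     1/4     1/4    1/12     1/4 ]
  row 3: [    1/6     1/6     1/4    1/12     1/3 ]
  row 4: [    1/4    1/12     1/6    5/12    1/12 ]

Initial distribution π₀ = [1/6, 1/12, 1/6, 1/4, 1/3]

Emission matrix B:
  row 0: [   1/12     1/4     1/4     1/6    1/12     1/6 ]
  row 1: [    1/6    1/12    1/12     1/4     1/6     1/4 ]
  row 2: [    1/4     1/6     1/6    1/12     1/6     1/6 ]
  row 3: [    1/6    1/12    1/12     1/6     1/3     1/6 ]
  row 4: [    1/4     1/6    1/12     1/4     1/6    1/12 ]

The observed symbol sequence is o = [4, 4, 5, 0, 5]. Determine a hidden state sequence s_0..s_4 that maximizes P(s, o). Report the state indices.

path = [3, 4, 3, 4, 3]

t=0: δ = [1.389e-02, 1.389e-02, 2.778e-02, 8.333e-02, 5.556e-02]  (obs o_0=4)
t=1: δ = [1.157e-03, 2.315e-03, 3.472e-03, 7.716e-03, 4.630e-03]  ψ = [3, 3, 3, 4, 3]  (obs o_1=4)
t=2: δ = [2.143e-04, 3.215e-04, 3.215e-04, 3.215e-04, 2.143e-04]  ψ = [3, 3, 3, 4, 3]  (obs o_2=5)
t=3: δ = [6.698e-06, 1.340e-05, 2.009e-05, 1.488e-05, 2.679e-05]  ψ = [1, 2, 1, 4, 3]  (obs o_3=0)
t=4: δ = [1.116e-06, 1.256e-06, 8.372e-07, 1.861e-06, 4.186e-07]  ψ = [4, 2, 2, 4, 2]  (obs o_4=5)
backtrack: best end state = 3; path = [3, 4, 3, 4, 3]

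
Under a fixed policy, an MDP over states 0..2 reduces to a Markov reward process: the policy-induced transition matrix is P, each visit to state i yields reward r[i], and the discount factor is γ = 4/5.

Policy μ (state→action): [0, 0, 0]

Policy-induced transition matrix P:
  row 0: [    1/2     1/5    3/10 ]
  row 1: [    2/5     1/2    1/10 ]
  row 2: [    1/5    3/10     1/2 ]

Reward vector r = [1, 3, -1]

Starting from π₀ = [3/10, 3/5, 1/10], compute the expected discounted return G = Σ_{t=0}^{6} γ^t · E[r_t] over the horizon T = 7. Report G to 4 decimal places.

G = 5.4639

t=0: π = [0.3000, 0.6000, 0.1000], E[r] = 2.0000, γ^t·E[r] = 2.000000, running G = 2.000000
t=1: π = [0.4100, 0.3900, 0.2000], E[r] = 1.3800, γ^t·E[r] = 1.104000, running G = 3.104000
t=2: π = [0.4010, 0.3370, 0.2620], E[r] = 1.1500, γ^t·E[r] = 0.736000, running G = 3.840000
t=3: π = [0.3877, 0.3273, 0.2850], E[r] = 1.0846, γ^t·E[r] = 0.555315, running G = 4.395315
t=4: π = [0.3818, 0.3267, 0.2915], E[r] = 1.0703, γ^t·E[r] = 0.438395, running G = 4.833710
t=5: π = [0.3799, 0.3272, 0.2930], E[r] = 1.0684, γ^t·E[r] = 0.350087, running G = 5.183797
t=6: π = [0.3794, 0.3274, 0.2932], E[r] = 1.0686, γ^t·E[r] = 0.280118, running G = 5.463916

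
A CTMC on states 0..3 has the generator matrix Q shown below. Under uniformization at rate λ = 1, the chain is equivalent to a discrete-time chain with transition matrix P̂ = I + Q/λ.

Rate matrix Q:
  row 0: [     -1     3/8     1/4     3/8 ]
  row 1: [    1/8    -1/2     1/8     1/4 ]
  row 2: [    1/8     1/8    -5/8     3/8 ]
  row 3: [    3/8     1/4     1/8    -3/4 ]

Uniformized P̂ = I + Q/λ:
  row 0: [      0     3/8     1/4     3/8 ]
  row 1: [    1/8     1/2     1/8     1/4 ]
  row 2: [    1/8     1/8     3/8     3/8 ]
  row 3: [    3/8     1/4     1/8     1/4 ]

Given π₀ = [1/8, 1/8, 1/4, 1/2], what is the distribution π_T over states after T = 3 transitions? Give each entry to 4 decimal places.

t=0: π = [0.1250, 0.1250, 0.2500, 0.5000]
t=1: π = [0.2344, 0.2656, 0.2031, 0.2969]
t=2: π = [0.1699, 0.3203, 0.2051, 0.3047]
t=3: π = [0.1799, 0.3257, 0.1975, 0.2969]

π = [0.1799, 0.3257, 0.1975, 0.2969]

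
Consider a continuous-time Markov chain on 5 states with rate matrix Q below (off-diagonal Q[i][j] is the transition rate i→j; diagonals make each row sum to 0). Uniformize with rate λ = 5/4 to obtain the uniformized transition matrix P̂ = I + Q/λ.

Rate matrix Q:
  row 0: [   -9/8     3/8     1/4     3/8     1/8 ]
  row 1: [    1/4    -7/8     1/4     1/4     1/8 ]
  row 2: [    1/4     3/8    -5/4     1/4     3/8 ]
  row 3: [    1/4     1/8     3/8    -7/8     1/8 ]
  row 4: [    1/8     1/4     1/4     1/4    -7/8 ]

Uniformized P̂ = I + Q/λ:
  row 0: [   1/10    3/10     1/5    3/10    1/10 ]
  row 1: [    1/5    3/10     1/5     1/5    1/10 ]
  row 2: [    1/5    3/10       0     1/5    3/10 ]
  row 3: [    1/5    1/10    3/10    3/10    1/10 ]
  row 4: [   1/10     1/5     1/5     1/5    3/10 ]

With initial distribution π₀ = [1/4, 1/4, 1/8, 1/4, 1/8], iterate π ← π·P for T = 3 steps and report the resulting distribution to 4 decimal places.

π = [0.1661, 0.2348, 0.1871, 0.2410, 0.1710]

t=0: π = [0.2500, 0.2500, 0.1250, 0.2500, 0.1250]
t=1: π = [0.1625, 0.2375, 0.2000, 0.2500, 0.1500]
t=2: π = [0.1688, 0.2350, 0.1850, 0.2413, 0.1700]
t=3: π = [0.1661, 0.2348, 0.1871, 0.2410, 0.1710]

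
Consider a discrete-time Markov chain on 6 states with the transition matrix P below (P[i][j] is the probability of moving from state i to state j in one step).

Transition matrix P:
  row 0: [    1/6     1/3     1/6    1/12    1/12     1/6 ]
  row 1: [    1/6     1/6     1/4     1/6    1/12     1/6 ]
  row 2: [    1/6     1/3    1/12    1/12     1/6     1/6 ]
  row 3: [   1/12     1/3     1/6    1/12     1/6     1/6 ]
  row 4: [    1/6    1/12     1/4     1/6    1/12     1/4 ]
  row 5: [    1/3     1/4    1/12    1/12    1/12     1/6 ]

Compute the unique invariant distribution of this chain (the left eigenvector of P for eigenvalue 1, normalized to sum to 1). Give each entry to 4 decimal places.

Balance equations π_j = Σ_i π_i·P[i][j]:
  π_0 = 1/6·π_0 + 1/6·π_1 + 1/6·π_2 + 1/12·π_3 + 1/6·π_4 + 1/3·π_5
  π_1 = 1/3·π_0 + 1/6·π_1 + 1/3·π_2 + 1/3·π_3 + 1/12·π_4 + 1/4·π_5
  π_2 = 1/6·π_0 + 1/4·π_1 + 1/12·π_2 + 1/6·π_3 + 1/4·π_4 + 1/12·π_5
  π_3 = 1/12·π_0 + 1/6·π_1 + 1/12·π_2 + 1/12·π_3 + 1/6·π_4 + 1/12·π_5
  π_4 = 1/12·π_0 + 1/12·π_1 + 1/6·π_2 + 1/6·π_3 + 1/12·π_4 + 1/12·π_5
  normalize: π_0 + π_1 + π_2 + π_3 + π_4 + π_5 = 1
Solving the linear system gives exactly π = [58075/311389, 77941/311389, 52253/311389, 35214/311389, 33238/311389, 54668/311389].

π = [0.1865, 0.2503, 0.1678, 0.1131, 0.1067, 0.1756]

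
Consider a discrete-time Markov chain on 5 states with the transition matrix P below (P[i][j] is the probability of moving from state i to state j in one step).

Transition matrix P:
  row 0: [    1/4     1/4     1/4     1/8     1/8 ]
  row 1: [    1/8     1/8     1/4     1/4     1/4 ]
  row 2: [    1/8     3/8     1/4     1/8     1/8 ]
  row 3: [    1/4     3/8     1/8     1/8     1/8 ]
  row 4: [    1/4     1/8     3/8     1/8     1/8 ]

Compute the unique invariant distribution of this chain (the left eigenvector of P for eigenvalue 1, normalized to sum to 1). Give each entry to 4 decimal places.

Balance equations π_j = Σ_i π_i·P[i][j]:
  π_0 = 1/4·π_0 + 1/8·π_1 + 1/8·π_2 + 1/4·π_3 + 1/4·π_4
  π_1 = 1/4·π_0 + 1/8·π_1 + 3/8·π_2 + 3/8·π_3 + 1/8·π_4
  π_2 = 1/4·π_0 + 1/4·π_1 + 1/4·π_2 + 1/8·π_3 + 3/8·π_4
  π_3 = 1/8·π_0 + 1/4·π_1 + 1/8·π_2 + 1/8·π_3 + 1/8·π_4
  normalize: π_0 + π_1 + π_2 + π_3 + π_4 = 1
Solving the linear system gives exactly π = [3/16, 1/4, 1/4, 5/32, 5/32].

π = [0.1875, 0.2500, 0.2500, 0.1563, 0.1563]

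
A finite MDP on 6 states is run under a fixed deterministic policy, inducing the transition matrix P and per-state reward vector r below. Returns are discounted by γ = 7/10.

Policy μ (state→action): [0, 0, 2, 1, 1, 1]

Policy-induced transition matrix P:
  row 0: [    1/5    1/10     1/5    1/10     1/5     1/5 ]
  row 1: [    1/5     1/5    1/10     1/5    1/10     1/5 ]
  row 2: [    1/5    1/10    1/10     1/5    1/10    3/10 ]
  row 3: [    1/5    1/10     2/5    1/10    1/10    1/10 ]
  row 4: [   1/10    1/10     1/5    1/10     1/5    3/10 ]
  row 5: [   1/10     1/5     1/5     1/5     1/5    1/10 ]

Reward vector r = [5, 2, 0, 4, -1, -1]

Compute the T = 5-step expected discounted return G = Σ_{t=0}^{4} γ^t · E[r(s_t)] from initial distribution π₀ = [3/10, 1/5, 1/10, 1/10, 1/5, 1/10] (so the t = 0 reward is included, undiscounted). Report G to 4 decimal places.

t=0: π = [0.3000, 0.2000, 0.1000, 0.1000, 0.2000, 0.1000], E[r] = 2.0000, γ^t·E[r] = 2.000000, running G = 2.000000
t=1: π = [0.1700, 0.1300, 0.1900, 0.1400, 0.1600, 0.2100], E[r] = 1.3000, γ^t·E[r] = 0.910000, running G = 2.910000
t=2: π = [0.1630, 0.1340, 0.1960, 0.1530, 0.1540, 0.2000], E[r] = 1.3410, γ^t·E[r] = 0.657090, running G = 3.567090
t=3: π = [0.1646, 0.1334, 0.1976, 0.1530, 0.1517, 0.1997], E[r] = 1.3504, γ^t·E[r] = 0.463187, running G = 4.030277
t=4: π = [0.1649, 0.1333, 0.1975, 0.1531, 0.1516, 0.1997], E[r] = 1.3519, γ^t·E[r] = 0.324601, running G = 4.354878

G = 4.3549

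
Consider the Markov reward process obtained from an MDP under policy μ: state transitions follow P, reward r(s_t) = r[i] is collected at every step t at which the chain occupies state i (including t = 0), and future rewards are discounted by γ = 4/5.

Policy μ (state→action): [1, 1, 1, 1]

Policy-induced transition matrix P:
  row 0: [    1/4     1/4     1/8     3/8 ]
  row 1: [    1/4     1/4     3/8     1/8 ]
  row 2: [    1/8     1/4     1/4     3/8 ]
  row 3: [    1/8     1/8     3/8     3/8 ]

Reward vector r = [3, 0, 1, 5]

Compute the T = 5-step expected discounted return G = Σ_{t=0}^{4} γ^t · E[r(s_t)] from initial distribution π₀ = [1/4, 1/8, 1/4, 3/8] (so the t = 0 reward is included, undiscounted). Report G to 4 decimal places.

G = 8.6821

t=0: π = [0.2500, 0.1250, 0.2500, 0.3750], E[r] = 2.8750, γ^t·E[r] = 2.875000, running G = 2.875000
t=1: π = [0.1719, 0.2031, 0.2813, 0.3438], E[r] = 2.5156, γ^t·E[r] = 2.012500, running G = 4.887500
t=2: π = [0.1719, 0.2070, 0.2969, 0.3242], E[r] = 2.4336, γ^t·E[r] = 1.557500, running G = 6.445000
t=3: π = [0.1724, 0.2095, 0.2949, 0.3232], E[r] = 2.4282, γ^t·E[r] = 1.243250, running G = 7.688250
t=4: π = [0.1727, 0.2096, 0.2950, 0.3226], E[r] = 2.4264, γ^t·E[r] = 0.993850, running G = 8.682100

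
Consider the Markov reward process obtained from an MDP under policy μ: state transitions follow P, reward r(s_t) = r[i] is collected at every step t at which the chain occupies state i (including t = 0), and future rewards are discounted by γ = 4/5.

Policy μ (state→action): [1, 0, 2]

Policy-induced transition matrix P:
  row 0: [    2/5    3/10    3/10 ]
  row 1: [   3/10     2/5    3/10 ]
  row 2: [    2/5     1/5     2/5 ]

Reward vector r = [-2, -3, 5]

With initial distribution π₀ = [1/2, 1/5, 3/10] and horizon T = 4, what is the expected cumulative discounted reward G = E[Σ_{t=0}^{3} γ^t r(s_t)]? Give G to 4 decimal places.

t=0: π = [0.5000, 0.2000, 0.3000], E[r] = -0.1000, γ^t·E[r] = -0.100000, running G = -0.100000
t=1: π = [0.3800, 0.2900, 0.3300], E[r] = 0.0200, γ^t·E[r] = 0.016000, running G = -0.084000
t=2: π = [0.3710, 0.2960, 0.3330], E[r] = 0.0350, γ^t·E[r] = 0.022400, running G = -0.061600
t=3: π = [0.3704, 0.2963, 0.3333], E[r] = 0.0368, γ^t·E[r] = 0.018842, running G = -0.042758

G = -0.0428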